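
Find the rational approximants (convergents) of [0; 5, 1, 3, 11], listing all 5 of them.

0/1, 1/5, 1/6, 4/23, 45/259

Using the convergent recurrence p_i = a_i*p_{i-1} + p_{i-2}, q_i = a_i*q_{i-1} + q_{i-2} with p_{-2}=0, p_{-1}=1, q_{-2}=1, q_{-1}=0:
  i=0: a_0=0, p_0 = 0*1 + 0 = 0, q_0 = 0*0 + 1 = 1.
  i=1: a_1=5, p_1 = 5*0 + 1 = 1, q_1 = 5*1 + 0 = 5.
  i=2: a_2=1, p_2 = 1*1 + 0 = 1, q_2 = 1*5 + 1 = 6.
  i=3: a_3=3, p_3 = 3*1 + 1 = 4, q_3 = 3*6 + 5 = 23.
  i=4: a_4=11, p_4 = 11*4 + 1 = 45, q_4 = 11*23 + 6 = 259.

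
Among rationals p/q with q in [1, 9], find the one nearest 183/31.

Expand x = 183/31 as a continued fraction with the Euclidean algorithm:
  183 = 5*31 + 28, so a_0 = 5.
  31 = 1*28 + 3, so a_1 = 1.
  28 = 9*3 + 1, so a_2 = 9.
  3 = 3*1 + 0, so a_3 = 3.
so x = [5; 1, 9, 3].
Convergents (p_i = a_i*p_{i-1} + p_{i-2}, q_i = a_i*q_{i-1} + q_{i-2} with p_{-2}=0, p_{-1}=1, q_{-2}=1, q_{-1}=0), until the denominator exceeds 9:
  i=0: a_0=5, p_0 = 5*1 + 0 = 5, q_0 = 5*0 + 1 = 1.
  i=1: a_1=1, p_1 = 1*5 + 1 = 6, q_1 = 1*1 + 0 = 1.
  i=2: a_2=9, p_2 = 9*6 + 5 = 59, q_2 = 9*1 + 1 = 10.
q_2 = 10 > 9, so the last convergent with denominator <= 9 is p_1/q_1 = 6/1.
The closest fraction with denominator <= 9 is either p_1/q_1 or the intermediate fraction (k*p_1 + p_0)/(k*q_1 + q_0) with the largest k >= 1 whose denominator stays <= 9; these approach x as k grows, and every other convergent or intermediate fraction in range is farther away.
Largest k: floor((9 - q_0)/q_1) = floor((9 - 1)/1) = 8.
That gives (8*6 + 5)/(8*1 + 1) = 53/9.
Compare the errors: |x - 6/1| = |183*1 - 6*31|/(31*1) = 3/31, and |x - 53/9| = |183*9 - 53*31|/(31*9) = 4/279.
Cross-multiplying, 4*31 = 124 < 837 = 3*279, so 4/279 is smaller: the intermediate fraction 53/9 is closer to x than 6/1.

53/9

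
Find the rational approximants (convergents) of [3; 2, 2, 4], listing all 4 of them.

Using the convergent recurrence p_i = a_i*p_{i-1} + p_{i-2}, q_i = a_i*q_{i-1} + q_{i-2} with p_{-2}=0, p_{-1}=1, q_{-2}=1, q_{-1}=0:
  i=0: a_0=3, p_0 = 3*1 + 0 = 3, q_0 = 3*0 + 1 = 1.
  i=1: a_1=2, p_1 = 2*3 + 1 = 7, q_1 = 2*1 + 0 = 2.
  i=2: a_2=2, p_2 = 2*7 + 3 = 17, q_2 = 2*2 + 1 = 5.
  i=3: a_3=4, p_3 = 4*17 + 7 = 75, q_3 = 4*5 + 2 = 22.

3/1, 7/2, 17/5, 75/22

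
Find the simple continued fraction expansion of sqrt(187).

[13; (1, 2, 13, 2, 1, 26)]

Write x_i = (sqrt(187) + m_i)/d_i with (m_0, d_0) = (0, 1). a_0 = floor(sqrt(187)) = 13, since 13^2 = 169 <= 187 < 196 = 14^2.
Iterate m_{i+1} = d_i*a_i - m_i, d_{i+1} = (187 - m_{i+1}^2)/d_i, a_{i+1} = floor((a_0 + m_{i+1})/d_{i+1}):
  m_1 = 1*13 - 0 = 13, d_1 = (187 - 13^2)/1 = 18/1 = 18, a_1 = floor((13 + 13)/18) = 1.
  m_2 = 18*1 - 13 = 5, d_2 = (187 - 5^2)/18 = 162/18 = 9, a_2 = floor((13 + 5)/9) = 2.
  m_3 = 9*2 - 5 = 13, d_3 = (187 - 13^2)/9 = 18/9 = 2, a_3 = floor((13 + 13)/2) = 13.
  m_4 = 2*13 - 13 = 13, d_4 = (187 - 13^2)/2 = 18/2 = 9, a_4 = floor((13 + 13)/9) = 2.
  m_5 = 9*2 - 13 = 5, d_5 = (187 - 5^2)/9 = 162/9 = 18, a_5 = floor((13 + 5)/18) = 1.
  m_6 = 18*1 - 5 = 13, d_6 = (187 - 13^2)/18 = 18/18 = 1, a_6 = floor((13 + 13)/1) = 26.
  m_7 = 1*26 - 13 = 13, d_7 = (187 - 13^2)/1 = 18/1 = 18: (m_7, d_7) = (m_1, d_1) = (13, 18), so from here the quotients repeat a_1, ..., a_6; the period length is 6.
Hence the expansion of sqrt(187) is a_0 = 13 followed by the repeating block 1, 2, 13, 2, 1, 26 (period 6).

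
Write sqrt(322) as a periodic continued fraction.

Write x_i = (sqrt(322) + m_i)/d_i with (m_0, d_0) = (0, 1). a_0 = floor(sqrt(322)) = 17, since 17^2 = 289 <= 322 < 324 = 18^2.
Iterate m_{i+1} = d_i*a_i - m_i, d_{i+1} = (322 - m_{i+1}^2)/d_i, a_{i+1} = floor((a_0 + m_{i+1})/d_{i+1}):
  m_1 = 1*17 - 0 = 17, d_1 = (322 - 17^2)/1 = 33/1 = 33, a_1 = floor((17 + 17)/33) = 1.
  m_2 = 33*1 - 17 = 16, d_2 = (322 - 16^2)/33 = 66/33 = 2, a_2 = floor((17 + 16)/2) = 16.
  m_3 = 2*16 - 16 = 16, d_3 = (322 - 16^2)/2 = 66/2 = 33, a_3 = floor((17 + 16)/33) = 1.
  m_4 = 33*1 - 16 = 17, d_4 = (322 - 17^2)/33 = 33/33 = 1, a_4 = floor((17 + 17)/1) = 34.
  m_5 = 1*34 - 17 = 17, d_5 = (322 - 17^2)/1 = 33/1 = 33: (m_5, d_5) = (m_1, d_1) = (17, 33), so from here the quotients repeat a_1, ..., a_4; the period length is 4.
Hence the expansion of sqrt(322) is a_0 = 17 followed by the repeating block 1, 16, 1, 34 (period 4).

[17; (1, 16, 1, 34)]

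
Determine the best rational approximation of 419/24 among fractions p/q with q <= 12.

Expand x = 419/24 as a continued fraction with the Euclidean algorithm:
  419 = 17*24 + 11, so a_0 = 17.
  24 = 2*11 + 2, so a_1 = 2.
  11 = 5*2 + 1, so a_2 = 5.
  2 = 2*1 + 0, so a_3 = 2.
so x = [17; 2, 5, 2].
Convergents (p_i = a_i*p_{i-1} + p_{i-2}, q_i = a_i*q_{i-1} + q_{i-2} with p_{-2}=0, p_{-1}=1, q_{-2}=1, q_{-1}=0), until the denominator exceeds 12:
  i=0: a_0=17, p_0 = 17*1 + 0 = 17, q_0 = 17*0 + 1 = 1.
  i=1: a_1=2, p_1 = 2*17 + 1 = 35, q_1 = 2*1 + 0 = 2.
  i=2: a_2=5, p_2 = 5*35 + 17 = 192, q_2 = 5*2 + 1 = 11.
  i=3: a_3=2, p_3 = 2*192 + 35 = 419, q_3 = 2*11 + 2 = 24.
q_3 = 24 > 12, so the last convergent with denominator <= 12 is p_2/q_2 = 192/11.
The closest fraction with denominator <= 12 is either p_2/q_2 or the intermediate fraction (k*p_2 + p_1)/(k*q_2 + q_1) with the largest k >= 1 whose denominator stays <= 12; these approach x as k grows, and every other convergent or intermediate fraction in range is farther away.
Largest k: floor((12 - q_1)/q_2) = floor((12 - 2)/11) = 0.
Since k = 0, no intermediate fraction beyond p_2/q_2 has denominator <= 12, so the convergent 192/11 is the closest (its error is |419*11 - 192*24|/(24*11) = 1/264).

192/11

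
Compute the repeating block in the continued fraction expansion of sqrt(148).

Write x_i = (sqrt(148) + m_i)/d_i with (m_0, d_0) = (0, 1). a_0 = floor(sqrt(148)) = 12, since 12^2 = 144 <= 148 < 169 = 13^2.
Iterate m_{i+1} = d_i*a_i - m_i, d_{i+1} = (148 - m_{i+1}^2)/d_i, a_{i+1} = floor((a_0 + m_{i+1})/d_{i+1}):
  m_1 = 1*12 - 0 = 12, d_1 = (148 - 12^2)/1 = 4/1 = 4, a_1 = floor((12 + 12)/4) = 6.
  m_2 = 4*6 - 12 = 12, d_2 = (148 - 12^2)/4 = 4/4 = 1, a_2 = floor((12 + 12)/1) = 24.
  m_3 = 1*24 - 12 = 12, d_3 = (148 - 12^2)/1 = 4/1 = 4: (m_3, d_3) = (m_1, d_1) = (12, 4), so from here the quotients repeat a_1, a_2; the period length is 2.
Hence the expansion of sqrt(148) is a_0 = 12 followed by the repeating block 6, 24 (period 2).

[12; (6, 24)]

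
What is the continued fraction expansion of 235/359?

Run the Euclidean algorithm on 235 and 359; the successive quotients are the partial quotients a_0, a_1, ... (each step inverts the fractional part left over by the previous one):
  235 = 0*359 + 235, so a_0 = 0.
  359 = 1*235 + 124, so a_1 = 1.
  235 = 1*124 + 111, so a_2 = 1.
  124 = 1*111 + 13, so a_3 = 1.
  111 = 8*13 + 7, so a_4 = 8.
  13 = 1*7 + 6, so a_5 = 1.
  7 = 1*6 + 1, so a_6 = 1.
  6 = 6*1 + 0, so a_7 = 6.
The remainder reaches 0 after 8 divisions, so the expansion has 8 partial quotients, read off in order.

[0; 1, 1, 1, 8, 1, 1, 6]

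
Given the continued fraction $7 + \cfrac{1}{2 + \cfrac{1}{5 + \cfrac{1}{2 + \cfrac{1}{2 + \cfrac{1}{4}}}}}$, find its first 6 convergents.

Using the convergent recurrence p_i = a_i*p_{i-1} + p_{i-2}, q_i = a_i*q_{i-1} + q_{i-2} with p_{-2}=0, p_{-1}=1, q_{-2}=1, q_{-1}=0:
  i=0: a_0=7, p_0 = 7*1 + 0 = 7, q_0 = 7*0 + 1 = 1.
  i=1: a_1=2, p_1 = 2*7 + 1 = 15, q_1 = 2*1 + 0 = 2.
  i=2: a_2=5, p_2 = 5*15 + 7 = 82, q_2 = 5*2 + 1 = 11.
  i=3: a_3=2, p_3 = 2*82 + 15 = 179, q_3 = 2*11 + 2 = 24.
  i=4: a_4=2, p_4 = 2*179 + 82 = 440, q_4 = 2*24 + 11 = 59.
  i=5: a_5=4, p_5 = 4*440 + 179 = 1939, q_5 = 4*59 + 24 = 260.

7/1, 15/2, 82/11, 179/24, 440/59, 1939/260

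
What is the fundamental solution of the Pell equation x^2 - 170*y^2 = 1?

(x, y) = (339, 26)

First expand sqrt(170) as a continued fraction. With x_i = (sqrt(170) + m_i)/d_i and (m_0, d_0) = (0, 1): a_0 = floor(sqrt(170)) = 13, since 13^2 = 169 <= 170 < 196 = 14^2.
Iterate m_{i+1} = d_i*a_i - m_i, d_{i+1} = (170 - m_{i+1}^2)/d_i, a_{i+1} = floor((a_0 + m_{i+1})/d_{i+1}):
  m_1 = 1*13 - 0 = 13, d_1 = (170 - 13^2)/1 = 1/1 = 1, a_1 = floor((13 + 13)/1) = 26.
  m_2 = 1*26 - 13 = 13, d_2 = (170 - 13^2)/1 = 1/1 = 1: (m_2, d_2) = (m_1, d_1) = (13, 1), so from here the quotient a_1 repeats; the period length is 1.
So sqrt(170) = [13; (26)] with period length k = 1.
k is odd, so (p_{k-1}, q_{k-1}) only solves x^2 - 170y^2 = -1 and the fundamental solution of x^2 - 170y^2 = 1 is (p_{2k-1}, q_{2k-1}) = (p_1, q_1); compute convergents through index 1, running through the period twice.
Convergents (p_i = a_i*p_{i-1} + p_{i-2}, q_i = a_i*q_{i-1} + q_{i-2} with p_{-2}=0, p_{-1}=1, q_{-2}=1, q_{-1}=0):
  i=0: a_0=13, p_0 = 13*1 + 0 = 13, q_0 = 13*0 + 1 = 1.
  i=1: a_1=26, p_1 = 26*13 + 1 = 339, q_1 = 26*1 + 0 = 26.
Indeed p_0^2 - 170*q_0^2 = 169 - 170 = -1, not +1.
Check: 339^2 - 170*26^2 = 114921 - 114920 = 1, so (x, y) = (339, 26) solves the equation, and by the theorem it is the least positive solution.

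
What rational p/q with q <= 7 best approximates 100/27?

26/7

Expand x = 100/27 as a continued fraction with the Euclidean algorithm:
  100 = 3*27 + 19, so a_0 = 3.
  27 = 1*19 + 8, so a_1 = 1.
  19 = 2*8 + 3, so a_2 = 2.
  8 = 2*3 + 2, so a_3 = 2.
  3 = 1*2 + 1, so a_4 = 1.
  2 = 2*1 + 0, so a_5 = 2.
so x = [3; 1, 2, 2, 1, 2].
Convergents (p_i = a_i*p_{i-1} + p_{i-2}, q_i = a_i*q_{i-1} + q_{i-2} with p_{-2}=0, p_{-1}=1, q_{-2}=1, q_{-1}=0), until the denominator exceeds 7:
  i=0: a_0=3, p_0 = 3*1 + 0 = 3, q_0 = 3*0 + 1 = 1.
  i=1: a_1=1, p_1 = 1*3 + 1 = 4, q_1 = 1*1 + 0 = 1.
  i=2: a_2=2, p_2 = 2*4 + 3 = 11, q_2 = 2*1 + 1 = 3.
  i=3: a_3=2, p_3 = 2*11 + 4 = 26, q_3 = 2*3 + 1 = 7.
  i=4: a_4=1, p_4 = 1*26 + 11 = 37, q_4 = 1*7 + 3 = 10.
q_4 = 10 > 7, so the last convergent with denominator <= 7 is p_3/q_3 = 26/7.
The closest fraction with denominator <= 7 is either p_3/q_3 or the intermediate fraction (k*p_3 + p_2)/(k*q_3 + q_2) with the largest k >= 1 whose denominator stays <= 7; these approach x as k grows, and every other convergent or intermediate fraction in range is farther away.
Largest k: floor((7 - q_2)/q_3) = floor((7 - 3)/7) = 0.
Since k = 0, no intermediate fraction beyond p_3/q_3 has denominator <= 7, so the convergent 26/7 is the closest (its error is |100*7 - 26*27|/(27*7) = 2/189).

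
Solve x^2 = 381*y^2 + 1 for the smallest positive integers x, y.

First expand sqrt(381) as a continued fraction. With x_i = (sqrt(381) + m_i)/d_i and (m_0, d_0) = (0, 1): a_0 = floor(sqrt(381)) = 19, since 19^2 = 361 <= 381 < 400 = 20^2.
Iterate m_{i+1} = d_i*a_i - m_i, d_{i+1} = (381 - m_{i+1}^2)/d_i, a_{i+1} = floor((a_0 + m_{i+1})/d_{i+1}):
  m_1 = 1*19 - 0 = 19, d_1 = (381 - 19^2)/1 = 20/1 = 20, a_1 = floor((19 + 19)/20) = 1.
  m_2 = 20*1 - 19 = 1, d_2 = (381 - 1^2)/20 = 380/20 = 19, a_2 = floor((19 + 1)/19) = 1.
  m_3 = 19*1 - 1 = 18, d_3 = (381 - 18^2)/19 = 57/19 = 3, a_3 = floor((19 + 18)/3) = 12.
  m_4 = 3*12 - 18 = 18, d_4 = (381 - 18^2)/3 = 57/3 = 19, a_4 = floor((19 + 18)/19) = 1.
  m_5 = 19*1 - 18 = 1, d_5 = (381 - 1^2)/19 = 380/19 = 20, a_5 = floor((19 + 1)/20) = 1.
  m_6 = 20*1 - 1 = 19, d_6 = (381 - 19^2)/20 = 20/20 = 1, a_6 = floor((19 + 19)/1) = 38.
  m_7 = 1*38 - 19 = 19, d_7 = (381 - 19^2)/1 = 20/1 = 20: (m_7, d_7) = (m_1, d_1) = (19, 20), so from here the quotients repeat a_1, ..., a_6; the period length is 6.
So sqrt(381) = [19; (1, 1, 12, 1, 1, 38)] with period length k = 6.
k is even, so the fundamental solution of x^2 - 381y^2 = 1 is (p_{k-1}, q_{k-1}) = (p_5, q_5); compute convergents through index 5.
Convergents (p_i = a_i*p_{i-1} + p_{i-2}, q_i = a_i*q_{i-1} + q_{i-2} with p_{-2}=0, p_{-1}=1, q_{-2}=1, q_{-1}=0):
  i=0: a_0=19, p_0 = 19*1 + 0 = 19, q_0 = 19*0 + 1 = 1.
  i=1: a_1=1, p_1 = 1*19 + 1 = 20, q_1 = 1*1 + 0 = 1.
  i=2: a_2=1, p_2 = 1*20 + 19 = 39, q_2 = 1*1 + 1 = 2.
  i=3: a_3=12, p_3 = 12*39 + 20 = 488, q_3 = 12*2 + 1 = 25.
  i=4: a_4=1, p_4 = 1*488 + 39 = 527, q_4 = 1*25 + 2 = 27.
  i=5: a_5=1, p_5 = 1*527 + 488 = 1015, q_5 = 1*27 + 25 = 52.
Check: 1015^2 - 381*52^2 = 1030225 - 1030224 = 1, so (x, y) = (1015, 52) solves the equation, and by the theorem it is the least positive solution.

(x, y) = (1015, 52)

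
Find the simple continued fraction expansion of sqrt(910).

[30; (6, 60)]

Write x_i = (sqrt(910) + m_i)/d_i with (m_0, d_0) = (0, 1). a_0 = floor(sqrt(910)) = 30, since 30^2 = 900 <= 910 < 961 = 31^2.
Iterate m_{i+1} = d_i*a_i - m_i, d_{i+1} = (910 - m_{i+1}^2)/d_i, a_{i+1} = floor((a_0 + m_{i+1})/d_{i+1}):
  m_1 = 1*30 - 0 = 30, d_1 = (910 - 30^2)/1 = 10/1 = 10, a_1 = floor((30 + 30)/10) = 6.
  m_2 = 10*6 - 30 = 30, d_2 = (910 - 30^2)/10 = 10/10 = 1, a_2 = floor((30 + 30)/1) = 60.
  m_3 = 1*60 - 30 = 30, d_3 = (910 - 30^2)/1 = 10/1 = 10: (m_3, d_3) = (m_1, d_1) = (30, 10), so from here the quotients repeat a_1, a_2; the period length is 2.
Hence the expansion of sqrt(910) is a_0 = 30 followed by the repeating block 6, 60 (period 2).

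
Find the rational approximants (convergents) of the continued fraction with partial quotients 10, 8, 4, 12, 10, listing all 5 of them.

Using the convergent recurrence p_i = a_i*p_{i-1} + p_{i-2}, q_i = a_i*q_{i-1} + q_{i-2} with p_{-2}=0, p_{-1}=1, q_{-2}=1, q_{-1}=0:
  i=0: a_0=10, p_0 = 10*1 + 0 = 10, q_0 = 10*0 + 1 = 1.
  i=1: a_1=8, p_1 = 8*10 + 1 = 81, q_1 = 8*1 + 0 = 8.
  i=2: a_2=4, p_2 = 4*81 + 10 = 334, q_2 = 4*8 + 1 = 33.
  i=3: a_3=12, p_3 = 12*334 + 81 = 4089, q_3 = 12*33 + 8 = 404.
  i=4: a_4=10, p_4 = 10*4089 + 334 = 41224, q_4 = 10*404 + 33 = 4073.

10/1, 81/8, 334/33, 4089/404, 41224/4073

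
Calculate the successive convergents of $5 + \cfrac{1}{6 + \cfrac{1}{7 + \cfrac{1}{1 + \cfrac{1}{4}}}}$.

5/1, 31/6, 222/43, 253/49, 1234/239

Using the convergent recurrence p_i = a_i*p_{i-1} + p_{i-2}, q_i = a_i*q_{i-1} + q_{i-2} with p_{-2}=0, p_{-1}=1, q_{-2}=1, q_{-1}=0:
  i=0: a_0=5, p_0 = 5*1 + 0 = 5, q_0 = 5*0 + 1 = 1.
  i=1: a_1=6, p_1 = 6*5 + 1 = 31, q_1 = 6*1 + 0 = 6.
  i=2: a_2=7, p_2 = 7*31 + 5 = 222, q_2 = 7*6 + 1 = 43.
  i=3: a_3=1, p_3 = 1*222 + 31 = 253, q_3 = 1*43 + 6 = 49.
  i=4: a_4=4, p_4 = 4*253 + 222 = 1234, q_4 = 4*49 + 43 = 239.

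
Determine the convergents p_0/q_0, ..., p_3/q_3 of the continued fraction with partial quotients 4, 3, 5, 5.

Using the convergent recurrence p_i = a_i*p_{i-1} + p_{i-2}, q_i = a_i*q_{i-1} + q_{i-2} with p_{-2}=0, p_{-1}=1, q_{-2}=1, q_{-1}=0:
  i=0: a_0=4, p_0 = 4*1 + 0 = 4, q_0 = 4*0 + 1 = 1.
  i=1: a_1=3, p_1 = 3*4 + 1 = 13, q_1 = 3*1 + 0 = 3.
  i=2: a_2=5, p_2 = 5*13 + 4 = 69, q_2 = 5*3 + 1 = 16.
  i=3: a_3=5, p_3 = 5*69 + 13 = 358, q_3 = 5*16 + 3 = 83.

4/1, 13/3, 69/16, 358/83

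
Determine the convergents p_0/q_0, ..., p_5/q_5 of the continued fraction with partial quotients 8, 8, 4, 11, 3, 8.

8/1, 65/8, 268/33, 3013/371, 9307/1146, 77469/9539

Using the convergent recurrence p_i = a_i*p_{i-1} + p_{i-2}, q_i = a_i*q_{i-1} + q_{i-2} with p_{-2}=0, p_{-1}=1, q_{-2}=1, q_{-1}=0:
  i=0: a_0=8, p_0 = 8*1 + 0 = 8, q_0 = 8*0 + 1 = 1.
  i=1: a_1=8, p_1 = 8*8 + 1 = 65, q_1 = 8*1 + 0 = 8.
  i=2: a_2=4, p_2 = 4*65 + 8 = 268, q_2 = 4*8 + 1 = 33.
  i=3: a_3=11, p_3 = 11*268 + 65 = 3013, q_3 = 11*33 + 8 = 371.
  i=4: a_4=3, p_4 = 3*3013 + 268 = 9307, q_4 = 3*371 + 33 = 1146.
  i=5: a_5=8, p_5 = 8*9307 + 3013 = 77469, q_5 = 8*1146 + 371 = 9539.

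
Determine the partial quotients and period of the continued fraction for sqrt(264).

[16; (4, 32)]

Write x_i = (sqrt(264) + m_i)/d_i with (m_0, d_0) = (0, 1). a_0 = floor(sqrt(264)) = 16, since 16^2 = 256 <= 264 < 289 = 17^2.
Iterate m_{i+1} = d_i*a_i - m_i, d_{i+1} = (264 - m_{i+1}^2)/d_i, a_{i+1} = floor((a_0 + m_{i+1})/d_{i+1}):
  m_1 = 1*16 - 0 = 16, d_1 = (264 - 16^2)/1 = 8/1 = 8, a_1 = floor((16 + 16)/8) = 4.
  m_2 = 8*4 - 16 = 16, d_2 = (264 - 16^2)/8 = 8/8 = 1, a_2 = floor((16 + 16)/1) = 32.
  m_3 = 1*32 - 16 = 16, d_3 = (264 - 16^2)/1 = 8/1 = 8: (m_3, d_3) = (m_1, d_1) = (16, 8), so from here the quotients repeat a_1, a_2; the period length is 2.
Hence the expansion of sqrt(264) is a_0 = 16 followed by the repeating block 4, 32 (period 2).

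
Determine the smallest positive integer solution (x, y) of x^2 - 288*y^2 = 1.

(x, y) = (17, 1)

First expand sqrt(288) as a continued fraction. With x_i = (sqrt(288) + m_i)/d_i and (m_0, d_0) = (0, 1): a_0 = floor(sqrt(288)) = 16, since 16^2 = 256 <= 288 < 289 = 17^2.
Iterate m_{i+1} = d_i*a_i - m_i, d_{i+1} = (288 - m_{i+1}^2)/d_i, a_{i+1} = floor((a_0 + m_{i+1})/d_{i+1}):
  m_1 = 1*16 - 0 = 16, d_1 = (288 - 16^2)/1 = 32/1 = 32, a_1 = floor((16 + 16)/32) = 1.
  m_2 = 32*1 - 16 = 16, d_2 = (288 - 16^2)/32 = 32/32 = 1, a_2 = floor((16 + 16)/1) = 32.
  m_3 = 1*32 - 16 = 16, d_3 = (288 - 16^2)/1 = 32/1 = 32: (m_3, d_3) = (m_1, d_1) = (16, 32), so from here the quotients repeat a_1, a_2; the period length is 2.
So sqrt(288) = [16; (1, 32)] with period length k = 2.
k is even, so the fundamental solution of x^2 - 288y^2 = 1 is (p_{k-1}, q_{k-1}) = (p_1, q_1); compute convergents through index 1.
Convergents (p_i = a_i*p_{i-1} + p_{i-2}, q_i = a_i*q_{i-1} + q_{i-2} with p_{-2}=0, p_{-1}=1, q_{-2}=1, q_{-1}=0):
  i=0: a_0=16, p_0 = 16*1 + 0 = 16, q_0 = 16*0 + 1 = 1.
  i=1: a_1=1, p_1 = 1*16 + 1 = 17, q_1 = 1*1 + 0 = 1.
Check: 17^2 - 288*1^2 = 289 - 288 = 1, so (x, y) = (17, 1) solves the equation, and by the theorem it is the least positive solution.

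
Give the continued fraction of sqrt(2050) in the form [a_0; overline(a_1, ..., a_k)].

[45; overline(3, 1, 1, 1, 1, 3, 90)]

Write x_i = (sqrt(2050) + m_i)/d_i with (m_0, d_0) = (0, 1). a_0 = floor(sqrt(2050)) = 45, since 45^2 = 2025 <= 2050 < 2116 = 46^2.
Iterate m_{i+1} = d_i*a_i - m_i, d_{i+1} = (2050 - m_{i+1}^2)/d_i, a_{i+1} = floor((a_0 + m_{i+1})/d_{i+1}):
  m_1 = 1*45 - 0 = 45, d_1 = (2050 - 45^2)/1 = 25/1 = 25, a_1 = floor((45 + 45)/25) = 3.
  m_2 = 25*3 - 45 = 30, d_2 = (2050 - 30^2)/25 = 1150/25 = 46, a_2 = floor((45 + 30)/46) = 1.
  m_3 = 46*1 - 30 = 16, d_3 = (2050 - 16^2)/46 = 1794/46 = 39, a_3 = floor((45 + 16)/39) = 1.
  m_4 = 39*1 - 16 = 23, d_4 = (2050 - 23^2)/39 = 1521/39 = 39, a_4 = floor((45 + 23)/39) = 1.
  m_5 = 39*1 - 23 = 16, d_5 = (2050 - 16^2)/39 = 1794/39 = 46, a_5 = floor((45 + 16)/46) = 1.
  m_6 = 46*1 - 16 = 30, d_6 = (2050 - 30^2)/46 = 1150/46 = 25, a_6 = floor((45 + 30)/25) = 3.
  m_7 = 25*3 - 30 = 45, d_7 = (2050 - 45^2)/25 = 25/25 = 1, a_7 = floor((45 + 45)/1) = 90.
  m_8 = 1*90 - 45 = 45, d_8 = (2050 - 45^2)/1 = 25/1 = 25: (m_8, d_8) = (m_1, d_1) = (45, 25), so from here the quotients repeat a_1, ..., a_7; the period length is 7.
Hence the expansion of sqrt(2050) is a_0 = 45 followed by the repeating block 3, 1, 1, 1, 1, 3, 90 (period 7).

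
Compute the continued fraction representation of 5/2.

Run the Euclidean algorithm on 5 and 2; the successive quotients are the partial quotients a_0, a_1, ... (each step inverts the fractional part left over by the previous one):
  5 = 2*2 + 1, so a_0 = 2.
  2 = 2*1 + 0, so a_1 = 2.
The remainder reaches 0 after 2 divisions, so the expansion has 2 partial quotients, read off in order.

[2; 2]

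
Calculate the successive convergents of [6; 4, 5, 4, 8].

6/1, 25/4, 131/21, 549/88, 4523/725

Using the convergent recurrence p_i = a_i*p_{i-1} + p_{i-2}, q_i = a_i*q_{i-1} + q_{i-2} with p_{-2}=0, p_{-1}=1, q_{-2}=1, q_{-1}=0:
  i=0: a_0=6, p_0 = 6*1 + 0 = 6, q_0 = 6*0 + 1 = 1.
  i=1: a_1=4, p_1 = 4*6 + 1 = 25, q_1 = 4*1 + 0 = 4.
  i=2: a_2=5, p_2 = 5*25 + 6 = 131, q_2 = 5*4 + 1 = 21.
  i=3: a_3=4, p_3 = 4*131 + 25 = 549, q_3 = 4*21 + 4 = 88.
  i=4: a_4=8, p_4 = 8*549 + 131 = 4523, q_4 = 8*88 + 21 = 725.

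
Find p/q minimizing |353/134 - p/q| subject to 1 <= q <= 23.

29/11

Expand x = 353/134 as a continued fraction with the Euclidean algorithm:
  353 = 2*134 + 85, so a_0 = 2.
  134 = 1*85 + 49, so a_1 = 1.
  85 = 1*49 + 36, so a_2 = 1.
  49 = 1*36 + 13, so a_3 = 1.
  36 = 2*13 + 10, so a_4 = 2.
  13 = 1*10 + 3, so a_5 = 1.
  10 = 3*3 + 1, so a_6 = 3.
  3 = 3*1 + 0, so a_7 = 3.
so x = [2; 1, 1, 1, 2, 1, 3, 3].
Convergents (p_i = a_i*p_{i-1} + p_{i-2}, q_i = a_i*q_{i-1} + q_{i-2} with p_{-2}=0, p_{-1}=1, q_{-2}=1, q_{-1}=0), until the denominator exceeds 23:
  i=0: a_0=2, p_0 = 2*1 + 0 = 2, q_0 = 2*0 + 1 = 1.
  i=1: a_1=1, p_1 = 1*2 + 1 = 3, q_1 = 1*1 + 0 = 1.
  i=2: a_2=1, p_2 = 1*3 + 2 = 5, q_2 = 1*1 + 1 = 2.
  i=3: a_3=1, p_3 = 1*5 + 3 = 8, q_3 = 1*2 + 1 = 3.
  i=4: a_4=2, p_4 = 2*8 + 5 = 21, q_4 = 2*3 + 2 = 8.
  i=5: a_5=1, p_5 = 1*21 + 8 = 29, q_5 = 1*8 + 3 = 11.
  i=6: a_6=3, p_6 = 3*29 + 21 = 108, q_6 = 3*11 + 8 = 41.
q_6 = 41 > 23, so the last convergent with denominator <= 23 is p_5/q_5 = 29/11.
The closest fraction with denominator <= 23 is either p_5/q_5 or the intermediate fraction (k*p_5 + p_4)/(k*q_5 + q_4) with the largest k >= 1 whose denominator stays <= 23; these approach x as k grows, and every other convergent or intermediate fraction in range is farther away.
Largest k: floor((23 - q_4)/q_5) = floor((23 - 8)/11) = 1.
That gives (1*29 + 21)/(1*11 + 8) = 50/19.
Compare the errors: |x - 29/11| = |353*11 - 29*134|/(134*11) = 3/1474, and |x - 50/19| = |353*19 - 50*134|/(134*19) = 7/2546.
Cross-multiplying, 3*2546 = 7638 < 10318 = 7*1474, so 3/1474 is smaller: the convergent 29/11 is closer to x than 50/19.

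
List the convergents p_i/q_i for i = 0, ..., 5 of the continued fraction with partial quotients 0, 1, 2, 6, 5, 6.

Using the convergent recurrence p_i = a_i*p_{i-1} + p_{i-2}, q_i = a_i*q_{i-1} + q_{i-2} with p_{-2}=0, p_{-1}=1, q_{-2}=1, q_{-1}=0:
  i=0: a_0=0, p_0 = 0*1 + 0 = 0, q_0 = 0*0 + 1 = 1.
  i=1: a_1=1, p_1 = 1*0 + 1 = 1, q_1 = 1*1 + 0 = 1.
  i=2: a_2=2, p_2 = 2*1 + 0 = 2, q_2 = 2*1 + 1 = 3.
  i=3: a_3=6, p_3 = 6*2 + 1 = 13, q_3 = 6*3 + 1 = 19.
  i=4: a_4=5, p_4 = 5*13 + 2 = 67, q_4 = 5*19 + 3 = 98.
  i=5: a_5=6, p_5 = 6*67 + 13 = 415, q_5 = 6*98 + 19 = 607.

0/1, 1/1, 2/3, 13/19, 67/98, 415/607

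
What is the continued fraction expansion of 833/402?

Run the Euclidean algorithm on 833 and 402; the successive quotients are the partial quotients a_0, a_1, ... (each step inverts the fractional part left over by the previous one):
  833 = 2*402 + 29, so a_0 = 2.
  402 = 13*29 + 25, so a_1 = 13.
  29 = 1*25 + 4, so a_2 = 1.
  25 = 6*4 + 1, so a_3 = 6.
  4 = 4*1 + 0, so a_4 = 4.
The remainder reaches 0 after 5 divisions, so the expansion has 5 partial quotients, read off in order.

[2; 13, 1, 6, 4]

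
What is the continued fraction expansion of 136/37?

[3; 1, 2, 12]

Run the Euclidean algorithm on 136 and 37; the successive quotients are the partial quotients a_0, a_1, ... (each step inverts the fractional part left over by the previous one):
  136 = 3*37 + 25, so a_0 = 3.
  37 = 1*25 + 12, so a_1 = 1.
  25 = 2*12 + 1, so a_2 = 2.
  12 = 12*1 + 0, so a_3 = 12.
The remainder reaches 0 after 4 divisions, so the expansion has 4 partial quotients, read off in order.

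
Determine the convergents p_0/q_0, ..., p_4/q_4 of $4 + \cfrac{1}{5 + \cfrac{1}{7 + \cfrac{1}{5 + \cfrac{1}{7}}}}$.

4/1, 21/5, 151/36, 776/185, 5583/1331

Using the convergent recurrence p_i = a_i*p_{i-1} + p_{i-2}, q_i = a_i*q_{i-1} + q_{i-2} with p_{-2}=0, p_{-1}=1, q_{-2}=1, q_{-1}=0:
  i=0: a_0=4, p_0 = 4*1 + 0 = 4, q_0 = 4*0 + 1 = 1.
  i=1: a_1=5, p_1 = 5*4 + 1 = 21, q_1 = 5*1 + 0 = 5.
  i=2: a_2=7, p_2 = 7*21 + 4 = 151, q_2 = 7*5 + 1 = 36.
  i=3: a_3=5, p_3 = 5*151 + 21 = 776, q_3 = 5*36 + 5 = 185.
  i=4: a_4=7, p_4 = 7*776 + 151 = 5583, q_4 = 7*185 + 36 = 1331.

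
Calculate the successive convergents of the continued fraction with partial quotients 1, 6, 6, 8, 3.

Using the convergent recurrence p_i = a_i*p_{i-1} + p_{i-2}, q_i = a_i*q_{i-1} + q_{i-2} with p_{-2}=0, p_{-1}=1, q_{-2}=1, q_{-1}=0:
  i=0: a_0=1, p_0 = 1*1 + 0 = 1, q_0 = 1*0 + 1 = 1.
  i=1: a_1=6, p_1 = 6*1 + 1 = 7, q_1 = 6*1 + 0 = 6.
  i=2: a_2=6, p_2 = 6*7 + 1 = 43, q_2 = 6*6 + 1 = 37.
  i=3: a_3=8, p_3 = 8*43 + 7 = 351, q_3 = 8*37 + 6 = 302.
  i=4: a_4=3, p_4 = 3*351 + 43 = 1096, q_4 = 3*302 + 37 = 943.

1/1, 7/6, 43/37, 351/302, 1096/943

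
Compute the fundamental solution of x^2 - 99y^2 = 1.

(x, y) = (10, 1)

First expand sqrt(99) as a continued fraction. With x_i = (sqrt(99) + m_i)/d_i and (m_0, d_0) = (0, 1): a_0 = floor(sqrt(99)) = 9, since 9^2 = 81 <= 99 < 100 = 10^2.
Iterate m_{i+1} = d_i*a_i - m_i, d_{i+1} = (99 - m_{i+1}^2)/d_i, a_{i+1} = floor((a_0 + m_{i+1})/d_{i+1}):
  m_1 = 1*9 - 0 = 9, d_1 = (99 - 9^2)/1 = 18/1 = 18, a_1 = floor((9 + 9)/18) = 1.
  m_2 = 18*1 - 9 = 9, d_2 = (99 - 9^2)/18 = 18/18 = 1, a_2 = floor((9 + 9)/1) = 18.
  m_3 = 1*18 - 9 = 9, d_3 = (99 - 9^2)/1 = 18/1 = 18: (m_3, d_3) = (m_1, d_1) = (9, 18), so from here the quotients repeat a_1, a_2; the period length is 2.
So sqrt(99) = [9; (1, 18)] with period length k = 2.
k is even, so the fundamental solution of x^2 - 99y^2 = 1 is (p_{k-1}, q_{k-1}) = (p_1, q_1); compute convergents through index 1.
Convergents (p_i = a_i*p_{i-1} + p_{i-2}, q_i = a_i*q_{i-1} + q_{i-2} with p_{-2}=0, p_{-1}=1, q_{-2}=1, q_{-1}=0):
  i=0: a_0=9, p_0 = 9*1 + 0 = 9, q_0 = 9*0 + 1 = 1.
  i=1: a_1=1, p_1 = 1*9 + 1 = 10, q_1 = 1*1 + 0 = 1.
Check: 10^2 - 99*1^2 = 100 - 99 = 1, so (x, y) = (10, 1) solves the equation, and by the theorem it is the least positive solution.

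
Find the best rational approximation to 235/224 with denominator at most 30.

Expand x = 235/224 as a continued fraction with the Euclidean algorithm:
  235 = 1*224 + 11, so a_0 = 1.
  224 = 20*11 + 4, so a_1 = 20.
  11 = 2*4 + 3, so a_2 = 2.
  4 = 1*3 + 1, so a_3 = 1.
  3 = 3*1 + 0, so a_4 = 3.
so x = [1; 20, 2, 1, 3].
Convergents (p_i = a_i*p_{i-1} + p_{i-2}, q_i = a_i*q_{i-1} + q_{i-2} with p_{-2}=0, p_{-1}=1, q_{-2}=1, q_{-1}=0), until the denominator exceeds 30:
  i=0: a_0=1, p_0 = 1*1 + 0 = 1, q_0 = 1*0 + 1 = 1.
  i=1: a_1=20, p_1 = 20*1 + 1 = 21, q_1 = 20*1 + 0 = 20.
  i=2: a_2=2, p_2 = 2*21 + 1 = 43, q_2 = 2*20 + 1 = 41.
q_2 = 41 > 30, so the last convergent with denominator <= 30 is p_1/q_1 = 21/20.
The closest fraction with denominator <= 30 is either p_1/q_1 or the intermediate fraction (k*p_1 + p_0)/(k*q_1 + q_0) with the largest k >= 1 whose denominator stays <= 30; these approach x as k grows, and every other convergent or intermediate fraction in range is farther away.
Largest k: floor((30 - q_0)/q_1) = floor((30 - 1)/20) = 1.
That gives (1*21 + 1)/(1*20 + 1) = 22/21.
Compare the errors: |x - 21/20| = |235*20 - 21*224|/(224*20) = 4/4480, and |x - 22/21| = |235*21 - 22*224|/(224*21) = 7/4704.
Cross-multiplying, 4*4704 = 18816 < 31360 = 7*4480, so 4/4480 is smaller: the convergent 21/20 is closer to x than 22/21.

21/20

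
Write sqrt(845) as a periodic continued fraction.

[29; (14, 1, 1, 14, 58)]

Write x_i = (sqrt(845) + m_i)/d_i with (m_0, d_0) = (0, 1). a_0 = floor(sqrt(845)) = 29, since 29^2 = 841 <= 845 < 900 = 30^2.
Iterate m_{i+1} = d_i*a_i - m_i, d_{i+1} = (845 - m_{i+1}^2)/d_i, a_{i+1} = floor((a_0 + m_{i+1})/d_{i+1}):
  m_1 = 1*29 - 0 = 29, d_1 = (845 - 29^2)/1 = 4/1 = 4, a_1 = floor((29 + 29)/4) = 14.
  m_2 = 4*14 - 29 = 27, d_2 = (845 - 27^2)/4 = 116/4 = 29, a_2 = floor((29 + 27)/29) = 1.
  m_3 = 29*1 - 27 = 2, d_3 = (845 - 2^2)/29 = 841/29 = 29, a_3 = floor((29 + 2)/29) = 1.
  m_4 = 29*1 - 2 = 27, d_4 = (845 - 27^2)/29 = 116/29 = 4, a_4 = floor((29 + 27)/4) = 14.
  m_5 = 4*14 - 27 = 29, d_5 = (845 - 29^2)/4 = 4/4 = 1, a_5 = floor((29 + 29)/1) = 58.
  m_6 = 1*58 - 29 = 29, d_6 = (845 - 29^2)/1 = 4/1 = 4: (m_6, d_6) = (m_1, d_1) = (29, 4), so from here the quotients repeat a_1, ..., a_5; the period length is 5.
Hence the expansion of sqrt(845) is a_0 = 29 followed by the repeating block 14, 1, 1, 14, 58 (period 5).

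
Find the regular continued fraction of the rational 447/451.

Run the Euclidean algorithm on 447 and 451; the successive quotients are the partial quotients a_0, a_1, ... (each step inverts the fractional part left over by the previous one):
  447 = 0*451 + 447, so a_0 = 0.
  451 = 1*447 + 4, so a_1 = 1.
  447 = 111*4 + 3, so a_2 = 111.
  4 = 1*3 + 1, so a_3 = 1.
  3 = 3*1 + 0, so a_4 = 3.
The remainder reaches 0 after 5 divisions, so the expansion has 5 partial quotients, read off in order.

[0; 1, 111, 1, 3]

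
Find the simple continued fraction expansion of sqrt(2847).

[53; (2, 1, 3, 1, 34, 1, 3, 1, 2, 106)]

Write x_i = (sqrt(2847) + m_i)/d_i with (m_0, d_0) = (0, 1). a_0 = floor(sqrt(2847)) = 53, since 53^2 = 2809 <= 2847 < 2916 = 54^2.
Iterate m_{i+1} = d_i*a_i - m_i, d_{i+1} = (2847 - m_{i+1}^2)/d_i, a_{i+1} = floor((a_0 + m_{i+1})/d_{i+1}):
  m_1 = 1*53 - 0 = 53, d_1 = (2847 - 53^2)/1 = 38/1 = 38, a_1 = floor((53 + 53)/38) = 2.
  m_2 = 38*2 - 53 = 23, d_2 = (2847 - 23^2)/38 = 2318/38 = 61, a_2 = floor((53 + 23)/61) = 1.
  m_3 = 61*1 - 23 = 38, d_3 = (2847 - 38^2)/61 = 1403/61 = 23, a_3 = floor((53 + 38)/23) = 3.
  m_4 = 23*3 - 38 = 31, d_4 = (2847 - 31^2)/23 = 1886/23 = 82, a_4 = floor((53 + 31)/82) = 1.
  m_5 = 82*1 - 31 = 51, d_5 = (2847 - 51^2)/82 = 246/82 = 3, a_5 = floor((53 + 51)/3) = 34.
  m_6 = 3*34 - 51 = 51, d_6 = (2847 - 51^2)/3 = 246/3 = 82, a_6 = floor((53 + 51)/82) = 1.
  m_7 = 82*1 - 51 = 31, d_7 = (2847 - 31^2)/82 = 1886/82 = 23, a_7 = floor((53 + 31)/23) = 3.
  m_8 = 23*3 - 31 = 38, d_8 = (2847 - 38^2)/23 = 1403/23 = 61, a_8 = floor((53 + 38)/61) = 1.
  m_9 = 61*1 - 38 = 23, d_9 = (2847 - 23^2)/61 = 2318/61 = 38, a_9 = floor((53 + 23)/38) = 2.
  m_10 = 38*2 - 23 = 53, d_10 = (2847 - 53^2)/38 = 38/38 = 1, a_10 = floor((53 + 53)/1) = 106.
  m_11 = 1*106 - 53 = 53, d_11 = (2847 - 53^2)/1 = 38/1 = 38: (m_11, d_11) = (m_1, d_1) = (53, 38), so from here the quotients repeat a_1, ..., a_10; the period length is 10.
Hence the expansion of sqrt(2847) is a_0 = 53 followed by the repeating block 2, 1, 3, 1, 34, 1, 3, 1, 2, 106 (period 10).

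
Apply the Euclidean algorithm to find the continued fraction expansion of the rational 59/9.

[6; 1, 1, 4]

Run the Euclidean algorithm on 59 and 9; the successive quotients are the partial quotients a_0, a_1, ... (each step inverts the fractional part left over by the previous one):
  59 = 6*9 + 5, so a_0 = 6.
  9 = 1*5 + 4, so a_1 = 1.
  5 = 1*4 + 1, so a_2 = 1.
  4 = 4*1 + 0, so a_3 = 4.
The remainder reaches 0 after 4 divisions, so the expansion has 4 partial quotients, read off in order.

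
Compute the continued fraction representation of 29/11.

[2; 1, 1, 1, 3]

Run the Euclidean algorithm on 29 and 11; the successive quotients are the partial quotients a_0, a_1, ... (each step inverts the fractional part left over by the previous one):
  29 = 2*11 + 7, so a_0 = 2.
  11 = 1*7 + 4, so a_1 = 1.
  7 = 1*4 + 3, so a_2 = 1.
  4 = 1*3 + 1, so a_3 = 1.
  3 = 3*1 + 0, so a_4 = 3.
The remainder reaches 0 after 5 divisions, so the expansion has 5 partial quotients, read off in order.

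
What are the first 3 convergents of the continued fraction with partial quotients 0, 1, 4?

Using the convergent recurrence p_i = a_i*p_{i-1} + p_{i-2}, q_i = a_i*q_{i-1} + q_{i-2} with p_{-2}=0, p_{-1}=1, q_{-2}=1, q_{-1}=0:
  i=0: a_0=0, p_0 = 0*1 + 0 = 0, q_0 = 0*0 + 1 = 1.
  i=1: a_1=1, p_1 = 1*0 + 1 = 1, q_1 = 1*1 + 0 = 1.
  i=2: a_2=4, p_2 = 4*1 + 0 = 4, q_2 = 4*1 + 1 = 5.

0/1, 1/1, 4/5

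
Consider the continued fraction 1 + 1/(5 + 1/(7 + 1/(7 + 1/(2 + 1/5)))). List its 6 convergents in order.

Using the convergent recurrence p_i = a_i*p_{i-1} + p_{i-2}, q_i = a_i*q_{i-1} + q_{i-2} with p_{-2}=0, p_{-1}=1, q_{-2}=1, q_{-1}=0:
  i=0: a_0=1, p_0 = 1*1 + 0 = 1, q_0 = 1*0 + 1 = 1.
  i=1: a_1=5, p_1 = 5*1 + 1 = 6, q_1 = 5*1 + 0 = 5.
  i=2: a_2=7, p_2 = 7*6 + 1 = 43, q_2 = 7*5 + 1 = 36.
  i=3: a_3=7, p_3 = 7*43 + 6 = 307, q_3 = 7*36 + 5 = 257.
  i=4: a_4=2, p_4 = 2*307 + 43 = 657, q_4 = 2*257 + 36 = 550.
  i=5: a_5=5, p_5 = 5*657 + 307 = 3592, q_5 = 5*550 + 257 = 3007.

1/1, 6/5, 43/36, 307/257, 657/550, 3592/3007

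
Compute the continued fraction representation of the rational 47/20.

[2; 2, 1, 6]

Run the Euclidean algorithm on 47 and 20; the successive quotients are the partial quotients a_0, a_1, ... (each step inverts the fractional part left over by the previous one):
  47 = 2*20 + 7, so a_0 = 2.
  20 = 2*7 + 6, so a_1 = 2.
  7 = 1*6 + 1, so a_2 = 1.
  6 = 6*1 + 0, so a_3 = 6.
The remainder reaches 0 after 4 divisions, so the expansion has 4 partial quotients, read off in order.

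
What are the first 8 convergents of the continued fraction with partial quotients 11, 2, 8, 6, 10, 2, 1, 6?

Using the convergent recurrence p_i = a_i*p_{i-1} + p_{i-2}, q_i = a_i*q_{i-1} + q_{i-2} with p_{-2}=0, p_{-1}=1, q_{-2}=1, q_{-1}=0:
  i=0: a_0=11, p_0 = 11*1 + 0 = 11, q_0 = 11*0 + 1 = 1.
  i=1: a_1=2, p_1 = 2*11 + 1 = 23, q_1 = 2*1 + 0 = 2.
  i=2: a_2=8, p_2 = 8*23 + 11 = 195, q_2 = 8*2 + 1 = 17.
  i=3: a_3=6, p_3 = 6*195 + 23 = 1193, q_3 = 6*17 + 2 = 104.
  i=4: a_4=10, p_4 = 10*1193 + 195 = 12125, q_4 = 10*104 + 17 = 1057.
  i=5: a_5=2, p_5 = 2*12125 + 1193 = 25443, q_5 = 2*1057 + 104 = 2218.
  i=6: a_6=1, p_6 = 1*25443 + 12125 = 37568, q_6 = 1*2218 + 1057 = 3275.
  i=7: a_7=6, p_7 = 6*37568 + 25443 = 250851, q_7 = 6*3275 + 2218 = 21868.

11/1, 23/2, 195/17, 1193/104, 12125/1057, 25443/2218, 37568/3275, 250851/21868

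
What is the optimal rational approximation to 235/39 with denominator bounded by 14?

Expand x = 235/39 as a continued fraction with the Euclidean algorithm:
  235 = 6*39 + 1, so a_0 = 6.
  39 = 39*1 + 0, so a_1 = 39.
so x = [6; 39].
Convergents (p_i = a_i*p_{i-1} + p_{i-2}, q_i = a_i*q_{i-1} + q_{i-2} with p_{-2}=0, p_{-1}=1, q_{-2}=1, q_{-1}=0), until the denominator exceeds 14:
  i=0: a_0=6, p_0 = 6*1 + 0 = 6, q_0 = 6*0 + 1 = 1.
  i=1: a_1=39, p_1 = 39*6 + 1 = 235, q_1 = 39*1 + 0 = 39.
q_1 = 39 > 14, so the last convergent with denominator <= 14 is p_0/q_0 = 6/1.
The closest fraction with denominator <= 14 is either p_0/q_0 or the intermediate fraction (k*p_0 + p_{-1})/(k*q_0 + q_{-1}) with the largest k >= 1 whose denominator stays <= 14; these approach x as k grows, and every other convergent or intermediate fraction in range is farther away.
Largest k: floor((14 - q_{-1})/q_0) = floor((14 - 0)/1) = 14 (using the seeds p_{-1} = 1, q_{-1} = 0).
That gives (14*6 + 1)/(14*1 + 0) = 85/14.
Compare the errors: |x - 6/1| = |235*1 - 6*39|/(39*1) = 1/39, and |x - 85/14| = |235*14 - 85*39|/(39*14) = 25/546.
Cross-multiplying, 1*546 = 546 < 975 = 25*39, so 1/39 is smaller: the convergent 6/1 is closer to x than 85/14.

6/1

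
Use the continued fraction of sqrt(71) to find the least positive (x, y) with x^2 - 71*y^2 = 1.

First expand sqrt(71) as a continued fraction. With x_i = (sqrt(71) + m_i)/d_i and (m_0, d_0) = (0, 1): a_0 = floor(sqrt(71)) = 8, since 8^2 = 64 <= 71 < 81 = 9^2.
Iterate m_{i+1} = d_i*a_i - m_i, d_{i+1} = (71 - m_{i+1}^2)/d_i, a_{i+1} = floor((a_0 + m_{i+1})/d_{i+1}):
  m_1 = 1*8 - 0 = 8, d_1 = (71 - 8^2)/1 = 7/1 = 7, a_1 = floor((8 + 8)/7) = 2.
  m_2 = 7*2 - 8 = 6, d_2 = (71 - 6^2)/7 = 35/7 = 5, a_2 = floor((8 + 6)/5) = 2.
  m_3 = 5*2 - 6 = 4, d_3 = (71 - 4^2)/5 = 55/5 = 11, a_3 = floor((8 + 4)/11) = 1.
  m_4 = 11*1 - 4 = 7, d_4 = (71 - 7^2)/11 = 22/11 = 2, a_4 = floor((8 + 7)/2) = 7.
  m_5 = 2*7 - 7 = 7, d_5 = (71 - 7^2)/2 = 22/2 = 11, a_5 = floor((8 + 7)/11) = 1.
  m_6 = 11*1 - 7 = 4, d_6 = (71 - 4^2)/11 = 55/11 = 5, a_6 = floor((8 + 4)/5) = 2.
  m_7 = 5*2 - 4 = 6, d_7 = (71 - 6^2)/5 = 35/5 = 7, a_7 = floor((8 + 6)/7) = 2.
  m_8 = 7*2 - 6 = 8, d_8 = (71 - 8^2)/7 = 7/7 = 1, a_8 = floor((8 + 8)/1) = 16.
  m_9 = 1*16 - 8 = 8, d_9 = (71 - 8^2)/1 = 7/1 = 7: (m_9, d_9) = (m_1, d_1) = (8, 7), so from here the quotients repeat a_1, ..., a_8; the period length is 8.
So sqrt(71) = [8; (2, 2, 1, 7, 1, 2, 2, 16)] with period length k = 8.
k is even, so the fundamental solution of x^2 - 71y^2 = 1 is (p_{k-1}, q_{k-1}) = (p_7, q_7); compute convergents through index 7.
Convergents (p_i = a_i*p_{i-1} + p_{i-2}, q_i = a_i*q_{i-1} + q_{i-2} with p_{-2}=0, p_{-1}=1, q_{-2}=1, q_{-1}=0):
  i=0: a_0=8, p_0 = 8*1 + 0 = 8, q_0 = 8*0 + 1 = 1.
  i=1: a_1=2, p_1 = 2*8 + 1 = 17, q_1 = 2*1 + 0 = 2.
  i=2: a_2=2, p_2 = 2*17 + 8 = 42, q_2 = 2*2 + 1 = 5.
  i=3: a_3=1, p_3 = 1*42 + 17 = 59, q_3 = 1*5 + 2 = 7.
  i=4: a_4=7, p_4 = 7*59 + 42 = 455, q_4 = 7*7 + 5 = 54.
  i=5: a_5=1, p_5 = 1*455 + 59 = 514, q_5 = 1*54 + 7 = 61.
  i=6: a_6=2, p_6 = 2*514 + 455 = 1483, q_6 = 2*61 + 54 = 176.
  i=7: a_7=2, p_7 = 2*1483 + 514 = 3480, q_7 = 2*176 + 61 = 413.
Check: 3480^2 - 71*413^2 = 12110400 - 12110399 = 1, so (x, y) = (3480, 413) solves the equation, and by the theorem it is the least positive solution.

(x, y) = (3480, 413)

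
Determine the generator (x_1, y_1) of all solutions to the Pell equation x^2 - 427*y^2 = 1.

First expand sqrt(427) as a continued fraction. With x_i = (sqrt(427) + m_i)/d_i and (m_0, d_0) = (0, 1): a_0 = floor(sqrt(427)) = 20, since 20^2 = 400 <= 427 < 441 = 21^2.
Iterate m_{i+1} = d_i*a_i - m_i, d_{i+1} = (427 - m_{i+1}^2)/d_i, a_{i+1} = floor((a_0 + m_{i+1})/d_{i+1}):
  m_1 = 1*20 - 0 = 20, d_1 = (427 - 20^2)/1 = 27/1 = 27, a_1 = floor((20 + 20)/27) = 1.
  m_2 = 27*1 - 20 = 7, d_2 = (427 - 7^2)/27 = 378/27 = 14, a_2 = floor((20 + 7)/14) = 1.
  m_3 = 14*1 - 7 = 7, d_3 = (427 - 7^2)/14 = 378/14 = 27, a_3 = floor((20 + 7)/27) = 1.
  m_4 = 27*1 - 7 = 20, d_4 = (427 - 20^2)/27 = 27/27 = 1, a_4 = floor((20 + 20)/1) = 40.
  m_5 = 1*40 - 20 = 20, d_5 = (427 - 20^2)/1 = 27/1 = 27: (m_5, d_5) = (m_1, d_1) = (20, 27), so from here the quotients repeat a_1, ..., a_4; the period length is 4.
So sqrt(427) = [20; (1, 1, 1, 40)] with period length k = 4.
k is even, so the fundamental solution of x^2 - 427y^2 = 1 is (p_{k-1}, q_{k-1}) = (p_3, q_3); compute convergents through index 3.
Convergents (p_i = a_i*p_{i-1} + p_{i-2}, q_i = a_i*q_{i-1} + q_{i-2} with p_{-2}=0, p_{-1}=1, q_{-2}=1, q_{-1}=0):
  i=0: a_0=20, p_0 = 20*1 + 0 = 20, q_0 = 20*0 + 1 = 1.
  i=1: a_1=1, p_1 = 1*20 + 1 = 21, q_1 = 1*1 + 0 = 1.
  i=2: a_2=1, p_2 = 1*21 + 20 = 41, q_2 = 1*1 + 1 = 2.
  i=3: a_3=1, p_3 = 1*41 + 21 = 62, q_3 = 1*2 + 1 = 3.
Check: 62^2 - 427*3^2 = 3844 - 3843 = 1, so (x, y) = (62, 3) solves the equation, and by the theorem it is the least positive solution.

(x, y) = (62, 3)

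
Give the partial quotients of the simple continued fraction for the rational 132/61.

[2; 6, 10]

Run the Euclidean algorithm on 132 and 61; the successive quotients are the partial quotients a_0, a_1, ... (each step inverts the fractional part left over by the previous one):
  132 = 2*61 + 10, so a_0 = 2.
  61 = 6*10 + 1, so a_1 = 6.
  10 = 10*1 + 0, so a_2 = 10.
The remainder reaches 0 after 3 divisions, so the expansion has 3 partial quotients, read off in order.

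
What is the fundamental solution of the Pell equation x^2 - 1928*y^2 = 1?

First expand sqrt(1928) as a continued fraction. With x_i = (sqrt(1928) + m_i)/d_i and (m_0, d_0) = (0, 1): a_0 = floor(sqrt(1928)) = 43, since 43^2 = 1849 <= 1928 < 1936 = 44^2.
Iterate m_{i+1} = d_i*a_i - m_i, d_{i+1} = (1928 - m_{i+1}^2)/d_i, a_{i+1} = floor((a_0 + m_{i+1})/d_{i+1}):
  m_1 = 1*43 - 0 = 43, d_1 = (1928 - 43^2)/1 = 79/1 = 79, a_1 = floor((43 + 43)/79) = 1.
  m_2 = 79*1 - 43 = 36, d_2 = (1928 - 36^2)/79 = 632/79 = 8, a_2 = floor((43 + 36)/8) = 9.
  m_3 = 8*9 - 36 = 36, d_3 = (1928 - 36^2)/8 = 632/8 = 79, a_3 = floor((43 + 36)/79) = 1.
  m_4 = 79*1 - 36 = 43, d_4 = (1928 - 43^2)/79 = 79/79 = 1, a_4 = floor((43 + 43)/1) = 86.
  m_5 = 1*86 - 43 = 43, d_5 = (1928 - 43^2)/1 = 79/1 = 79: (m_5, d_5) = (m_1, d_1) = (43, 79), so from here the quotients repeat a_1, ..., a_4; the period length is 4.
So sqrt(1928) = [43; (1, 9, 1, 86)] with period length k = 4.
k is even, so the fundamental solution of x^2 - 1928y^2 = 1 is (p_{k-1}, q_{k-1}) = (p_3, q_3); compute convergents through index 3.
Convergents (p_i = a_i*p_{i-1} + p_{i-2}, q_i = a_i*q_{i-1} + q_{i-2} with p_{-2}=0, p_{-1}=1, q_{-2}=1, q_{-1}=0):
  i=0: a_0=43, p_0 = 43*1 + 0 = 43, q_0 = 43*0 + 1 = 1.
  i=1: a_1=1, p_1 = 1*43 + 1 = 44, q_1 = 1*1 + 0 = 1.
  i=2: a_2=9, p_2 = 9*44 + 43 = 439, q_2 = 9*1 + 1 = 10.
  i=3: a_3=1, p_3 = 1*439 + 44 = 483, q_3 = 1*10 + 1 = 11.
Check: 483^2 - 1928*11^2 = 233289 - 233288 = 1, so (x, y) = (483, 11) solves the equation, and by the theorem it is the least positive solution.

(x, y) = (483, 11)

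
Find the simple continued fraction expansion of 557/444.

Run the Euclidean algorithm on 557 and 444; the successive quotients are the partial quotients a_0, a_1, ... (each step inverts the fractional part left over by the previous one):
  557 = 1*444 + 113, so a_0 = 1.
  444 = 3*113 + 105, so a_1 = 3.
  113 = 1*105 + 8, so a_2 = 1.
  105 = 13*8 + 1, so a_3 = 13.
  8 = 8*1 + 0, so a_4 = 8.
The remainder reaches 0 after 5 divisions, so the expansion has 5 partial quotients, read off in order.

[1; 3, 1, 13, 8]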